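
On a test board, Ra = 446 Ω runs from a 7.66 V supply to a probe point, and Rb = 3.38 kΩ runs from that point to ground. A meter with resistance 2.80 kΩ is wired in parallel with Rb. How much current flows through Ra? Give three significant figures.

Rb‖R_L = 1531 Ω, so the source sees Ra + Rb‖R_L = 1977 Ω.
I = 7.66 V / 1977 Ω = 3.87 mA.

I ≈ 3.87 mA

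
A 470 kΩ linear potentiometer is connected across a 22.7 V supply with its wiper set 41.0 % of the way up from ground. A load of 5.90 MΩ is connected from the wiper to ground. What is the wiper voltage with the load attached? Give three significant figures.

V ≈ 9.13 V

The wiper splits the pot into (1−α)R = 277.3 kΩ above and αR = 192.7 kΩ below.
Lower section ‖ load = 186.6 kΩ.
V_wiper = 22.7 × 186.6/(277.3 + 186.6) = 9.13 V.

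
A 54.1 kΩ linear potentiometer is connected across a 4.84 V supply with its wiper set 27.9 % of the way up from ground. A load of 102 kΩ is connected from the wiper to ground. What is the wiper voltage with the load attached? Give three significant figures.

V ≈ 1.22 V

The wiper splits the pot into (1−α)R = 39.01 kΩ above and αR = 15.09 kΩ below.
Lower section ‖ load = 13.15 kΩ.
V_wiper = 4.84 × 13.15/(39.01 + 13.15) = 1.22 V.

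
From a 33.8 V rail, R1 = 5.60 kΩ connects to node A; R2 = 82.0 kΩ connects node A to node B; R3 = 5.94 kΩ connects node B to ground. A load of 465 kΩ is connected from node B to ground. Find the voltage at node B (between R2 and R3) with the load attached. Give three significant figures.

At node B, R3 is in parallel with the load: R3‖R_L = 5.865 kΩ.
Below node A the resistance is R2 + (R3‖R_L) = 87.87 kΩ, so V_A = 33.8 × 87.87/93.47 = 31.77 V.
Then V_B = V_A × (R3‖R_L)/(R2 + R3‖R_L) = 31.77 × 5.865/87.87 = 2.12 V.

V ≈ 2.12 V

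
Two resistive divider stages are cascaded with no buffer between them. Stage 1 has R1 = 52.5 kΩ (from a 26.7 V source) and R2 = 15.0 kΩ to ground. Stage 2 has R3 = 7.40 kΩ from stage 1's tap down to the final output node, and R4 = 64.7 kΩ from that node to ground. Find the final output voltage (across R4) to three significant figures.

V_out ≈ 4.58 V

Stage 2 presents R3+R4 = 72.10 kΩ as a load on stage 1's tap.
Stage 1's lower leg becomes R2‖(R3+R4) = 12.42 kΩ, so V_mid = 26.7 × 12.42/64.92 = 5.107 V.
Stage 2 is itself unloaded: V_out = V_mid × R4/(R3+R4) = 5.107 × 64.7/72.10 = 4.58 V.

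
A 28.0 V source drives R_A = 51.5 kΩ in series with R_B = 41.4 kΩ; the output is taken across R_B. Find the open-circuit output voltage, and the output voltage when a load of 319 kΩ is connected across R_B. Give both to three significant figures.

Unloaded: 12.5 V; loaded: 11.6 V

Open-circuit: V = 28.0 × 41.4/(51.5 + 41.4) = 12.5 V.
With the load, R_B becomes R_B‖R_L = 36.64 kΩ, so V = 28.0 × 36.64/88.14 = 11.6 V.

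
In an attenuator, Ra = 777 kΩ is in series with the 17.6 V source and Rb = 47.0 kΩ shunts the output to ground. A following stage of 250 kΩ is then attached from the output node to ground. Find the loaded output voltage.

V_out ≈ 0.853 V

The load sits in parallel with Rb: Rb‖R_L = (47.0 × 250) / (47.0 + 250) = 39.56 kΩ.
V_out = 17.6 × 39.56 / (777 + 39.56) = 17.6 × 39.56/816.6 = 0.853 V.
(Unloaded it would have been 1.00 V.)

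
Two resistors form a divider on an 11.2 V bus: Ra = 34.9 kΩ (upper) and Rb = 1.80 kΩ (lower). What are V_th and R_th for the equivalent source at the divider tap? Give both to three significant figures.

V_th = 0.549 V, R_th = 1.71 kΩ

V_th is the open-circuit tap voltage: 11.2 × 1.80/(34.9 + 1.80) = 0.549 V.
With the supply zeroed, Ra and Rb appear in parallel from the tap: R_th = Ra‖Rb = (34.9 × 1.80)/36.70 = 1.71 kΩ.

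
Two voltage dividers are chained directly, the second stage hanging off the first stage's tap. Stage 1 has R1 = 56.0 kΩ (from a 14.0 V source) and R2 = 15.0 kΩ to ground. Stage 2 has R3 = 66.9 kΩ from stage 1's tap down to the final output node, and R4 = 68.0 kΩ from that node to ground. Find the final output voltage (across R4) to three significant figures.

Stage 2 presents R3+R4 = 134.9 kΩ as a load on stage 1's tap.
Stage 1's lower leg becomes R2‖(R3+R4) = 13.50 kΩ, so V_mid = 14.0 × 13.50/69.50 = 2.719 V.
Stage 2 is itself unloaded: V_out = V_mid × R4/(R3+R4) = 2.719 × 68.0/134.9 = 1.37 V.

V_out ≈ 1.37 V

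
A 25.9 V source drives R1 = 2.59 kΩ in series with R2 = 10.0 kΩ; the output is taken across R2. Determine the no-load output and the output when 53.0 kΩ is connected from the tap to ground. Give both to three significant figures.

Open-circuit: V = 25.9 × 10.0/(2.59 + 10.0) = 20.6 V.
With the load, R2 becomes R2‖R_L = 8.413 kΩ, so V = 25.9 × 8.413/11.00 = 19.8 V.

Unloaded: 20.6 V; loaded: 19.8 V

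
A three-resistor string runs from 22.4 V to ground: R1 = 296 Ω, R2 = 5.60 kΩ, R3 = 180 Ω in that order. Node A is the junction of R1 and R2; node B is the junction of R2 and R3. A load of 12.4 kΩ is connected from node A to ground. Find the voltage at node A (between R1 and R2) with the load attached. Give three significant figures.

V ≈ 20.8 V

Below node A the series string R2+R3 = 5780 Ω sits in parallel with the 12400 Ω load: 3942 Ω.
V_A = 22.4 × 3942/(296 + 3942) = 20.8 V.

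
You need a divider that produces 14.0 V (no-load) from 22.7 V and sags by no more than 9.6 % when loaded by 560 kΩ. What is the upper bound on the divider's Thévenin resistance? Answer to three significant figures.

R_th ≤ 59.5 kΩ

Loading drop = R_th/(R_th + R_L) ≤ 0.0960, so R_th ≤ R_L · ε/(1−ε) = 560 kΩ × 0.0960/0.9040 = 59.5 kΩ.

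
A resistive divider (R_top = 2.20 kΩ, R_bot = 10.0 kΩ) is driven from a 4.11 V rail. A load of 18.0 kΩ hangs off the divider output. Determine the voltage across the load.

V_out ≈ 3.06 V

The load sits in parallel with R_bot: R_bot‖R_L = (10.0 × 18.0) / (10.0 + 18.0) = 6.429 kΩ.
V_out = 4.11 × 6.429 / (2.20 + 6.429) = 4.11 × 6.429/8.629 = 3.06 V.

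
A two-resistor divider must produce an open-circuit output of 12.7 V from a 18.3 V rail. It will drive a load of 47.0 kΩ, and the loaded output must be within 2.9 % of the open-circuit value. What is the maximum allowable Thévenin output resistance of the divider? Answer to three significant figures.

Loading drop = R_th/(R_th + R_L) ≤ 0.0290, so R_th ≤ R_L · ε/(1−ε) = 47.0 kΩ × 0.0290/0.9710 = 1.40 kΩ.

R_th ≤ 1.40 kΩ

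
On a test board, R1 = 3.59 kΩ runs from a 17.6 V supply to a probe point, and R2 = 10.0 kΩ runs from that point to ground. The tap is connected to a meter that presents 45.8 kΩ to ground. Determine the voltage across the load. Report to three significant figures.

V_out ≈ 12.2 V

The load sits in parallel with R2: R2‖R_L = (10.0 × 45.8) / (10.0 + 45.8) = 8.208 kΩ.
V_out = 17.6 × 8.208 / (3.59 + 8.208) = 17.6 × 8.208/11.80 = 12.2 V.
(Unloaded it would have been 13.0 V.)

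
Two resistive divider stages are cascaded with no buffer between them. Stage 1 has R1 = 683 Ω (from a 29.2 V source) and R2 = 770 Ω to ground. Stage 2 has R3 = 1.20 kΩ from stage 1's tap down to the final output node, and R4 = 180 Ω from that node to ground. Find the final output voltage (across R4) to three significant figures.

V_out ≈ 1.60 V

Stage 2 presents R3+R4 = 1380 Ω as a load on stage 1's tap.
Stage 1's lower leg becomes R2‖(R3+R4) = 494.2 Ω, so V_mid = 29.2 × 494.2/1177 = 12.26 V.
Stage 2 is itself unloaded: V_out = V_mid × R4/(R3+R4) = 12.26 × 180/1380 = 1.60 V.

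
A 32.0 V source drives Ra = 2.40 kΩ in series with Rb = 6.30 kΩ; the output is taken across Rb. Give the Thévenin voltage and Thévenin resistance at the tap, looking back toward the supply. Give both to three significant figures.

V_th is the open-circuit tap voltage: 32.0 × 6.30/(2.40 + 6.30) = 23.2 V.
With the supply zeroed, Ra and Rb appear in parallel from the tap: R_th = Ra‖Rb = (2.40 × 6.30)/8.700 = 1.74 kΩ.

V_th = 23.2 V, R_th = 1.74 kΩ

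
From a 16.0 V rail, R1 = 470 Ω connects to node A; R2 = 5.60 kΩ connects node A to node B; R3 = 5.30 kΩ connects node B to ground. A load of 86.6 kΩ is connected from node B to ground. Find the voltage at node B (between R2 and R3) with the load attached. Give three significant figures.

V ≈ 7.22 V

At node B, R3 is in parallel with the load: R3‖R_L = 4994 Ω.
Below node A the resistance is R2 + (R3‖R_L) = 10590 Ω, so V_A = 16.0 × 10590/11060 = 15.32 V.
Then V_B = V_A × (R3‖R_L)/(R2 + R3‖R_L) = 15.32 × 4994/10590 = 7.22 V.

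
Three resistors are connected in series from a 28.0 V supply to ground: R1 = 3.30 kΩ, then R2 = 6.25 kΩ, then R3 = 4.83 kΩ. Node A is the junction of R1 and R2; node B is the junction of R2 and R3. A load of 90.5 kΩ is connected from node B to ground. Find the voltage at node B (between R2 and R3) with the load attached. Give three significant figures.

At node B, R3 is in parallel with the load: R3‖R_L = 4.585 kΩ.
Below node A the resistance is R2 + (R3‖R_L) = 10.84 kΩ, so V_A = 28.0 × 10.84/14.14 = 21.46 V.
Then V_B = V_A × (R3‖R_L)/(R2 + R3‖R_L) = 21.46 × 4.585/10.84 = 9.08 V.

V ≈ 9.08 V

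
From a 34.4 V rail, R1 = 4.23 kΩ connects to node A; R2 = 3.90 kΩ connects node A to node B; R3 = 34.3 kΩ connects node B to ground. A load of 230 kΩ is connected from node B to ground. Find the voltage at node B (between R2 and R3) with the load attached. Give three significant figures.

At node B, R3 is in parallel with the load: R3‖R_L = 29.85 kΩ.
Below node A the resistance is R2 + (R3‖R_L) = 33.75 kΩ, so V_A = 34.4 × 33.75/37.98 = 30.57 V.
Then V_B = V_A × (R3‖R_L)/(R2 + R3‖R_L) = 30.57 × 29.85/33.75 = 27.0 V.

V ≈ 27.0 V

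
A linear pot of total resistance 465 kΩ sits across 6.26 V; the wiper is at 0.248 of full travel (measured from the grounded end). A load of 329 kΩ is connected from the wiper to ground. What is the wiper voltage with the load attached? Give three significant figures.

The wiper splits the pot into (1−α)R = 349.7 kΩ above and αR = 115.3 kΩ below.
Lower section ‖ load = 85.39 kΩ.
V_wiper = 6.26 × 85.39/(349.7 + 85.39) = 1.23 V.

V ≈ 1.23 V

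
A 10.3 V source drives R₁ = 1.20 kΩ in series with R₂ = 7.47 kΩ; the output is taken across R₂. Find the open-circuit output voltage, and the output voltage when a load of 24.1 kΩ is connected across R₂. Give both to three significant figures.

Unloaded: 8.87 V; loaded: 8.51 V

Open-circuit: V = 10.3 × 7.47/(1.20 + 7.47) = 8.87 V.
With the load, R₂ becomes R₂‖R_L = 5.702 kΩ, so V = 10.3 × 5.702/6.902 = 8.51 V.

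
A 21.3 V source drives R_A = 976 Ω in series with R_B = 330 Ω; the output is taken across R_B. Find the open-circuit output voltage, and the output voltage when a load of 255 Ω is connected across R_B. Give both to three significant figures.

Unloaded: 5.38 V; loaded: 2.74 V

Open-circuit: V = 21.3 × 330/(976 + 330) = 5.38 V.
With the load, R_B becomes R_B‖R_L = 143.8 Ω, so V = 21.3 × 143.8/1120 = 2.74 V.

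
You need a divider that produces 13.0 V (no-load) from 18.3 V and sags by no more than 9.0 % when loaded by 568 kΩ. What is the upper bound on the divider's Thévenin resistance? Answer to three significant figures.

Loading drop = R_th/(R_th + R_L) ≤ 0.0900, so R_th ≤ R_L · ε/(1−ε) = 568 kΩ × 0.0900/0.9100 = 56.2 kΩ.
(Any R1, R2 with R2/(R1+R2) = 0.710 and R1‖R2 ≤ 56.2 kΩ will meet the spec.)

R_th ≤ 56.2 kΩ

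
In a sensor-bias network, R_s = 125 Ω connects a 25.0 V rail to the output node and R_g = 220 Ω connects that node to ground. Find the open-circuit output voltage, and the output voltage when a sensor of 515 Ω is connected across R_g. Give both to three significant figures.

Open-circuit: V = 25.0 × 220/(125 + 220) = 15.9 V.
With the load, R_g becomes R_g‖R_L = 154.1 Ω, so V = 25.0 × 154.1/279.1 = 13.8 V.

Unloaded: 15.9 V; loaded: 13.8 V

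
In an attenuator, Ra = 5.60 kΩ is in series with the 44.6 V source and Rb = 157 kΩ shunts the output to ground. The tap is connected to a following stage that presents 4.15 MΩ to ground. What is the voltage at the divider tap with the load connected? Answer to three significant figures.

The load sits in parallel with Rb: Rb‖R_L = (157 × 4150) / (157 + 4150) = 151.3 kΩ.
V_out = 44.6 × 151.3 / (5.60 + 151.3) = 44.6 × 151.3/156.9 = 43.0 V.

V_out ≈ 43.0 V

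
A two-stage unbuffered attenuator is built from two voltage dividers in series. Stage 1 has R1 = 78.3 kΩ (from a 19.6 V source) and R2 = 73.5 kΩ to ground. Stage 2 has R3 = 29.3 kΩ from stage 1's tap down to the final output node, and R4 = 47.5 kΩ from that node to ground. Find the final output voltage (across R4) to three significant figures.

V_out ≈ 3.93 V

Stage 2 presents R3+R4 = 76.80 kΩ as a load on stage 1's tap.
Stage 1's lower leg becomes R2‖(R3+R4) = 37.56 kΩ, so V_mid = 19.6 × 37.56/115.9 = 6.354 V.
Stage 2 is itself unloaded: V_out = V_mid × R4/(R3+R4) = 6.354 × 47.5/76.80 = 3.93 V.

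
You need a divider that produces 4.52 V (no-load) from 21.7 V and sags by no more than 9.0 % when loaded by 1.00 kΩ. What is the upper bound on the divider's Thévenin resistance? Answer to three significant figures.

R_th ≤ 98.9 Ω

Loading drop = R_th/(R_th + R_L) ≤ 0.0900, so R_th ≤ R_L · ε/(1−ε) = 1.00 kΩ × 0.0900/0.9100 = 98.9 Ω.
(Any R1, R2 with R2/(R1+R2) = 0.208 and R1‖R2 ≤ 98.9 Ω will meet the spec.)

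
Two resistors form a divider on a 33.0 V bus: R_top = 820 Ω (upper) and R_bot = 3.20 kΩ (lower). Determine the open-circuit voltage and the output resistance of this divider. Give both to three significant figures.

V_th is the open-circuit tap voltage: 33.0 × 3200/(820 + 3200) = 26.3 V.
With the supply zeroed, R_top and R_bot appear in parallel from the tap: R_th = R_top‖R_bot = (820 × 3200)/4020 = 653 Ω.

V_th = 26.3 V, R_th = 653 Ω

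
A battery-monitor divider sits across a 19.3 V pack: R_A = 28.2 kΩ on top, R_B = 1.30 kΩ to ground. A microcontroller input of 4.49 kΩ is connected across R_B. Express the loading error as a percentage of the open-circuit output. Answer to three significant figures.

The divider's output (Thévenin) resistance is R_A‖R_B = 1.243 kΩ.
Fractional drop under load = R_th/(R_th + R_L) = 1.243 / (1.243 + 4.49) = 0.2168.
So the output falls by 21.7 %.

21.7 %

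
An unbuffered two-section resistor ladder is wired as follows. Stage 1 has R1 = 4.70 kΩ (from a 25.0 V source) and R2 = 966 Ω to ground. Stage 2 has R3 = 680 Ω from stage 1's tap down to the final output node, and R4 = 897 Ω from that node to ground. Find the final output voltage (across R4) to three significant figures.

V_out ≈ 1.61 V

Stage 2 presents R3+R4 = 1577 Ω as a load on stage 1's tap.
Stage 1's lower leg becomes R2‖(R3+R4) = 599.0 Ω, so V_mid = 25.0 × 599.0/5299 = 2.826 V.
Stage 2 is itself unloaded: V_out = V_mid × R4/(R3+R4) = 2.826 × 897/1577 = 1.61 V.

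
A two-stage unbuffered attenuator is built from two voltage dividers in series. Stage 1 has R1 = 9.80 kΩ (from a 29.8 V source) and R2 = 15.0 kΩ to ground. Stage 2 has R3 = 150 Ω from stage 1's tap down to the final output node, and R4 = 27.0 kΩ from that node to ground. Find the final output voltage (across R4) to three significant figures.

V_out ≈ 14.7 V

Stage 2 presents R3+R4 = 27150 Ω as a load on stage 1's tap.
Stage 1's lower leg becomes R2‖(R3+R4) = 9662 Ω, so V_mid = 29.8 × 9662/19460 = 14.79 V.
Stage 2 is itself unloaded: V_out = V_mid × R4/(R3+R4) = 14.79 × 27000/27150 = 14.7 V.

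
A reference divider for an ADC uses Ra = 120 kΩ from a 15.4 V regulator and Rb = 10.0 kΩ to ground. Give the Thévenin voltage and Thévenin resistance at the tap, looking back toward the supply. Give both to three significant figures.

V_th = 1.18 V, R_th = 9.23 kΩ

V_th is the open-circuit tap voltage: 15.4 × 10.0/(120 + 10.0) = 1.18 V.
With the supply zeroed, Ra and Rb appear in parallel from the tap: R_th = Ra‖Rb = (120 × 10.0)/130.0 = 9.23 kΩ.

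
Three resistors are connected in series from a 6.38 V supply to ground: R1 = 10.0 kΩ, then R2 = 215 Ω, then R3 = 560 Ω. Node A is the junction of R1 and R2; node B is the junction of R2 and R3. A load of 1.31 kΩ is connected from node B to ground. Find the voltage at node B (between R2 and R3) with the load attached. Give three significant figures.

V ≈ 0.236 V

At node B, R3 is in parallel with the load: R3‖R_L = 392.3 Ω.
Below node A the resistance is R2 + (R3‖R_L) = 607.3 Ω, so V_A = 6.38 × 607.3/10610 = 0.3653 V.
Then V_B = V_A × (R3‖R_L)/(R2 + R3‖R_L) = 0.3653 × 392.3/607.3 = 0.236 V.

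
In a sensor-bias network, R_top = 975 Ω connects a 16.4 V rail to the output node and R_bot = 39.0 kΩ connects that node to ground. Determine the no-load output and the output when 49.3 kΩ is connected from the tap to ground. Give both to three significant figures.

Open-circuit: V = 16.4 × 39000/(975 + 39000) = 16.0 V.
With the load, R_bot becomes R_bot‖R_L = 21770 Ω, so V = 16.4 × 21770/22750 = 15.7 V.

Unloaded: 16.0 V; loaded: 15.7 V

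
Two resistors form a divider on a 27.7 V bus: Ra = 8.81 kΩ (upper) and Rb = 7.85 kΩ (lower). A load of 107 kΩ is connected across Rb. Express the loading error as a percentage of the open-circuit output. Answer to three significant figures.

The divider's output (Thévenin) resistance is Ra‖Rb = 4.151 kΩ.
Fractional drop under load = R_th/(R_th + R_L) = 4.151 / (4.151 + 107) = 0.03735.
So the output falls by 3.73 %.

3.73 %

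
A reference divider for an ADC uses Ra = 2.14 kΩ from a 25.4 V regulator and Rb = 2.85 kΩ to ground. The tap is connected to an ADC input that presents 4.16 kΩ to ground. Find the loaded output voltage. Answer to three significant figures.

The load sits in parallel with Rb: Rb‖R_L = (2.85 × 4.16) / (2.85 + 4.16) = 1.691 kΩ.
V_out = 25.4 × 1.691 / (2.14 + 1.691) = 25.4 × 1.691/3.831 = 11.2 V.

V_out ≈ 11.2 V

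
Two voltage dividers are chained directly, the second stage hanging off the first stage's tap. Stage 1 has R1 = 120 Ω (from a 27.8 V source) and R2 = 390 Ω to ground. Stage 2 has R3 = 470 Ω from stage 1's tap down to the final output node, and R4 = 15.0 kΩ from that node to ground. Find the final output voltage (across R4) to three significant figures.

Stage 2 presents R3+R4 = 15470 Ω as a load on stage 1's tap.
Stage 1's lower leg becomes R2‖(R3+R4) = 380.4 Ω, so V_mid = 27.8 × 380.4/500.4 = 21.13 V.
Stage 2 is itself unloaded: V_out = V_mid × R4/(R3+R4) = 21.13 × 15000/15470 = 20.5 V.

V_out ≈ 20.5 V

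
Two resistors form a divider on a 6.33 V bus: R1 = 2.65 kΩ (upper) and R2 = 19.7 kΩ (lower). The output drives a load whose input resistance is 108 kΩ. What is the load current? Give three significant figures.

I_L ≈ 0.0506 mA

R2‖R_L = 16.66 kΩ; V_out = 6.33 × 16.66/19.31 = 5.461 V.
I_L = V_out / R_L = 5.461 / 108 kΩ = 0.0506 mA.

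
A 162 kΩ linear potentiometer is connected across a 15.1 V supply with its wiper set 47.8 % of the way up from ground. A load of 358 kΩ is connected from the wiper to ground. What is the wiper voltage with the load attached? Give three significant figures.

V ≈ 6.49 V

The wiper splits the pot into (1−α)R = 84.56 kΩ above and αR = 77.44 kΩ below.
Lower section ‖ load = 63.67 kΩ.
V_wiper = 15.1 × 63.67/(84.56 + 63.67) = 6.49 V.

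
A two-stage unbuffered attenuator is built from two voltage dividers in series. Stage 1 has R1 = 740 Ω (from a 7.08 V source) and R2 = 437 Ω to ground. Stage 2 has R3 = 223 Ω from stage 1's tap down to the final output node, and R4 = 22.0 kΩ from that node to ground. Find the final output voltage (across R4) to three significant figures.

Stage 2 presents R3+R4 = 22220 Ω as a load on stage 1's tap.
Stage 1's lower leg becomes R2‖(R3+R4) = 428.6 Ω, so V_mid = 7.08 × 428.6/1169 = 2.597 V.
Stage 2 is itself unloaded: V_out = V_mid × R4/(R3+R4) = 2.597 × 22000/22220 = 2.57 V.

V_out ≈ 2.57 V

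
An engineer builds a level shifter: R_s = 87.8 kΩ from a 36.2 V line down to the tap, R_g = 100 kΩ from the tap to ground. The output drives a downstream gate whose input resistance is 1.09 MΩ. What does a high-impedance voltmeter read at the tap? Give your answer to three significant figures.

The load sits in parallel with R_g: R_g‖R_L = (100 × 1090) / (100 + 1090) = 91.60 kΩ.
V_out = 36.2 × 91.60 / (87.8 + 91.60) = 36.2 × 91.60/179.4 = 18.5 V.
(Unloaded it would have been 19.3 V.)

V_out ≈ 18.5 V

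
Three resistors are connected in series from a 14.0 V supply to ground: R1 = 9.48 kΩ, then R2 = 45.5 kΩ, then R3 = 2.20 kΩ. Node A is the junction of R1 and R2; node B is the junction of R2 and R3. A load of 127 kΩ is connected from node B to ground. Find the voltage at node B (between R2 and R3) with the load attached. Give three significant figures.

V ≈ 0.530 V

At node B, R3 is in parallel with the load: R3‖R_L = 2.163 kΩ.
Below node A the resistance is R2 + (R3‖R_L) = 47.66 kΩ, so V_A = 14.0 × 47.66/57.14 = 11.68 V.
Then V_B = V_A × (R3‖R_L)/(R2 + R3‖R_L) = 11.68 × 2.163/47.66 = 0.530 V.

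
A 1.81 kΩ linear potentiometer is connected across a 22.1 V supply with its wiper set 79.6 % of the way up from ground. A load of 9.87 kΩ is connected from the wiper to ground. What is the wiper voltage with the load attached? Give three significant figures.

The wiper splits the pot into (1−α)R = 369.2 Ω above and αR = 1441 Ω below.
Lower section ‖ load = 1257 Ω.
V_wiper = 22.1 × 1257/(369.2 + 1257) = 17.1 V.

V ≈ 17.1 V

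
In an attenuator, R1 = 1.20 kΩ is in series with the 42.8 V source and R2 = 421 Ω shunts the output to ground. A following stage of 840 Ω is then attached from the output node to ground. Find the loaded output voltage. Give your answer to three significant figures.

V_out ≈ 8.11 V

The load sits in parallel with R2: R2‖R_L = (421 × 840) / (421 + 840) = 280.4 Ω.
V_out = 42.8 × 280.4 / (1200 + 280.4) = 42.8 × 280.4/1480 = 8.11 V.
(Unloaded it would have been 11.1 V.)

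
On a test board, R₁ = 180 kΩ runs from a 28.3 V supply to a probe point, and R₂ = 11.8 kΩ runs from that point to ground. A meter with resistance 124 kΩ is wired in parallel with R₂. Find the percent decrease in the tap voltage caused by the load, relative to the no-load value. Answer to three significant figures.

8.20 %

The divider's output (Thévenin) resistance is R₁‖R₂ = 11.07 kΩ.
Fractional drop under load = R_th/(R_th + R_L) = 11.07 / (11.07 + 124) = 0.08198.
So the output falls by 8.20 %.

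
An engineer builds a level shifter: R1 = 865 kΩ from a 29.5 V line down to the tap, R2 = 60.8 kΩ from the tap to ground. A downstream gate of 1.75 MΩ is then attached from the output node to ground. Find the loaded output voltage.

The load sits in parallel with R2: R2‖R_L = (60.8 × 1750) / (60.8 + 1750) = 58.76 kΩ.
V_out = 29.5 × 58.76 / (865 + 58.76) = 29.5 × 58.76/923.8 = 1.88 V.

V_out ≈ 1.88 V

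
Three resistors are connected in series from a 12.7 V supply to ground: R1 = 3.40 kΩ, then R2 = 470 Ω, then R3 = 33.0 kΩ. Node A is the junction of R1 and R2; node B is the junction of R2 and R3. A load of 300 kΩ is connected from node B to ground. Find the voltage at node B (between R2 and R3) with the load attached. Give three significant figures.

At node B, R3 is in parallel with the load: R3‖R_L = 29730 Ω.
Below node A the resistance is R2 + (R3‖R_L) = 30200 Ω, so V_A = 12.7 × 30200/33600 = 11.41 V.
Then V_B = V_A × (R3‖R_L)/(R2 + R3‖R_L) = 11.41 × 29730/30200 = 11.2 V.

V ≈ 11.2 V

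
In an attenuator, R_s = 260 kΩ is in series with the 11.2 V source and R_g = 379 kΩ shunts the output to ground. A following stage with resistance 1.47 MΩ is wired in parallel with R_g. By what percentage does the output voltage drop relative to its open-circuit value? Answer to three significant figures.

9.49 %

Unloaded V = 11.2 × 379/639.0 = 6.6429 V.
Loaded: R_g‖R_L = 301.3 kΩ, giving V = 11.2 × 301.3/561.3 = 6.0122 V.
Drop = (6.6429 − 6.0122) / 6.6429 = 9.49 %.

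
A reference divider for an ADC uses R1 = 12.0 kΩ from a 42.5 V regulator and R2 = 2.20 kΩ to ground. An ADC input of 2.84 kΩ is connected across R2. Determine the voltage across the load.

The load sits in parallel with R2: R2‖R_L = (2.20 × 2.84) / (2.20 + 2.84) = 1.240 kΩ.
V_out = 42.5 × 1.240 / (12.0 + 1.240) = 42.5 × 1.240/13.24 = 3.98 V.

V_out ≈ 3.98 V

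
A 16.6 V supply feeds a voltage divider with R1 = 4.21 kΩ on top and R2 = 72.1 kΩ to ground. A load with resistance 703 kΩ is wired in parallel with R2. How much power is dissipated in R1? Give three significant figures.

Total resistance from the source is R1 + (R2‖R_L) = 69.60 kΩ, so I = 16.6/69.60 kΩ = 0.2385 mA.
P = I²·R1 = (0.2385 mA)² × 4.21 kΩ = 0.239 mW.

P ≈ 0.239 mW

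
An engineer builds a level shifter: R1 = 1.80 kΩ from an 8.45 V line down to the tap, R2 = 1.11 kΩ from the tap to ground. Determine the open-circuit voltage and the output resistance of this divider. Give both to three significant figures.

V_th = 3.22 V, R_th = 687 Ω

V_th is the open-circuit tap voltage: 8.45 × 1.11/(1.80 + 1.11) = 3.22 V.
With the supply zeroed, R1 and R2 appear in parallel from the tap: R_th = R1‖R2 = (1.80 × 1.11)/2.910 = 687 Ω.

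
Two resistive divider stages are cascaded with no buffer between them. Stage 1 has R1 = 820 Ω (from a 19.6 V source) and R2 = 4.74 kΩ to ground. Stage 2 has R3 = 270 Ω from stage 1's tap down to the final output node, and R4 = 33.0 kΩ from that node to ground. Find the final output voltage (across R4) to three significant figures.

Stage 2 presents R3+R4 = 33270 Ω as a load on stage 1's tap.
Stage 1's lower leg becomes R2‖(R3+R4) = 4149 Ω, so V_mid = 19.6 × 4149/4969 = 16.37 V.
Stage 2 is itself unloaded: V_out = V_mid × R4/(R3+R4) = 16.37 × 33000/33270 = 16.2 V.

V_out ≈ 16.2 V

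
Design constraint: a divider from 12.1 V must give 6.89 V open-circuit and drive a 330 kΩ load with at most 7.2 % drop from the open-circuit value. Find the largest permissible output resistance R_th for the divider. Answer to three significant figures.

R_th ≤ 25.6 kΩ

Loading drop = R_th/(R_th + R_L) ≤ 0.0720, so R_th ≤ R_L · ε/(1−ε) = 330 kΩ × 0.0720/0.9280 = 25.6 kΩ.
(Any R1, R2 with R2/(R1+R2) = 0.569 and R1‖R2 ≤ 25.6 kΩ will meet the spec.)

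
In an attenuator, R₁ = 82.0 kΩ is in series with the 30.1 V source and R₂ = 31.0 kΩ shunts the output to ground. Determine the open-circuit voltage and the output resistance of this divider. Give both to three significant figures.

V_th is the open-circuit tap voltage: 30.1 × 31.0/(82.0 + 31.0) = 8.26 V.
With the supply zeroed, R₁ and R₂ appear in parallel from the tap: R_th = R₁‖R₂ = (82.0 × 31.0)/113.0 = 22.5 kΩ.

V_th = 8.26 V, R_th = 22.5 kΩ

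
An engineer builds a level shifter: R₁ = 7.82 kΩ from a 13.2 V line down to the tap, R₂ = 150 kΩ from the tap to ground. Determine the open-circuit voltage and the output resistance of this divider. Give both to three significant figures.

V_th is the open-circuit tap voltage: 13.2 × 150/(7.82 + 150) = 12.5 V.
With the supply zeroed, R₁ and R₂ appear in parallel from the tap: R_th = R₁‖R₂ = (7.82 × 150)/157.8 = 7.43 kΩ.

V_th = 12.5 V, R_th = 7.43 kΩ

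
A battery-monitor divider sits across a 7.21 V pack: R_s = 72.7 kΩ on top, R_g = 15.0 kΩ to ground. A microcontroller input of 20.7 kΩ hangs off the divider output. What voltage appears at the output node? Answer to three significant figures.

V_out ≈ 0.770 V

The load sits in parallel with R_g: R_g‖R_L = (15.0 × 20.7) / (15.0 + 20.7) = 8.697 kΩ.
V_out = 7.21 × 8.697 / (72.7 + 8.697) = 7.21 × 8.697/81.40 = 0.770 V.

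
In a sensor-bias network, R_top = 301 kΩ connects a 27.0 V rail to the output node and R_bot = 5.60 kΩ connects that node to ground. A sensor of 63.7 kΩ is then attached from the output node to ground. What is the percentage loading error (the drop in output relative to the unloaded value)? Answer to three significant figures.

7.94 %

The divider's output (Thévenin) resistance is R_top‖R_bot = 5.498 kΩ.
Fractional drop under load = R_th/(R_th + R_L) = 5.498 / (5.498 + 63.7) = 0.07945.
So the output falls by 7.94 %.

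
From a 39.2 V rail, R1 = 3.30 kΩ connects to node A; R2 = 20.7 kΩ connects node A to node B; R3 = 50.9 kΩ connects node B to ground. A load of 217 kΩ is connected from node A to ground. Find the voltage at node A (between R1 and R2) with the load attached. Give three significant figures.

Below node A the series string R2+R3 = 71.60 kΩ sits in parallel with the 217 kΩ load: 53.84 kΩ.
V_A = 39.2 × 53.84/(3.30 + 53.84) = 36.9 V.

V ≈ 36.9 V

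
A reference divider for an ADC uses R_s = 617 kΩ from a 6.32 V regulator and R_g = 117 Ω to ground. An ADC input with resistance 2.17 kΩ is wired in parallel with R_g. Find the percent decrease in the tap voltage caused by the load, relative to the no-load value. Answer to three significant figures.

The divider's output (Thévenin) resistance is R_s‖R_g = 117.0 Ω.
Fractional drop under load = R_th/(R_th + R_L) = 117.0 / (117.0 + 2170) = 0.05115.
So the output falls by 5.11 %.

5.11 %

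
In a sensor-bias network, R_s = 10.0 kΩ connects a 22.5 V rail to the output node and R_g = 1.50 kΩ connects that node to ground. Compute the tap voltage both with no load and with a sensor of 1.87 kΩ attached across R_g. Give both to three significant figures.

Unloaded: 2.93 V; loaded: 1.73 V

Open-circuit: V = 22.5 × 1.50/(10.0 + 1.50) = 2.93 V.
With the load, R_g becomes R_g‖R_L = 0.8323 kΩ, so V = 22.5 × 0.8323/10.83 = 1.73 V.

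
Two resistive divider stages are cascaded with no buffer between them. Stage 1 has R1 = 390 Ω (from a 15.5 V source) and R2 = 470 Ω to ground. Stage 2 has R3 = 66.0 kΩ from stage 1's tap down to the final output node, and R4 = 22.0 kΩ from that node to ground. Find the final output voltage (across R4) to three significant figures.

Stage 2 presents R3+R4 = 88000 Ω as a load on stage 1's tap.
Stage 1's lower leg becomes R2‖(R3+R4) = 467.5 Ω, so V_mid = 15.5 × 467.5/857.5 = 8.450 V.
Stage 2 is itself unloaded: V_out = V_mid × R4/(R3+R4) = 8.450 × 22000/88000 = 2.11 V.

V_out ≈ 2.11 V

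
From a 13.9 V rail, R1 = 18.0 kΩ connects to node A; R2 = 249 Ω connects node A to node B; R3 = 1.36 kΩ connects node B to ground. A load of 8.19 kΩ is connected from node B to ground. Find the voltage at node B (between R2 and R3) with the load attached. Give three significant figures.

V ≈ 0.835 V

At node B, R3 is in parallel with the load: R3‖R_L = 1166 Ω.
Below node A the resistance is R2 + (R3‖R_L) = 1415 Ω, so V_A = 13.9 × 1415/19420 = 1.013 V.
Then V_B = V_A × (R3‖R_L)/(R2 + R3‖R_L) = 1.013 × 1166/1415 = 0.835 V.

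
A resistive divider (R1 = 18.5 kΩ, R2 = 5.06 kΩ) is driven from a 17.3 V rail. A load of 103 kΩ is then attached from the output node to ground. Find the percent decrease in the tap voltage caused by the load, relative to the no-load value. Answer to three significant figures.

The divider's output (Thévenin) resistance is R1‖R2 = 3.973 kΩ.
Fractional drop under load = R_th/(R_th + R_L) = 3.973 / (3.973 + 103) = 0.03714.
So the output falls by 3.71 %.

3.71 %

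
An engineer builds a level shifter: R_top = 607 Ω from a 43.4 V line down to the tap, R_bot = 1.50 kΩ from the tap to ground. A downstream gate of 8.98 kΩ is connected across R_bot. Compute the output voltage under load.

V_out ≈ 29.5 V

The load sits in parallel with R_bot: R_bot‖R_L = (1500 × 8980) / (1500 + 8980) = 1285 Ω.
V_out = 43.4 × 1285 / (607 + 1285) = 43.4 × 1285/1892 = 29.5 V.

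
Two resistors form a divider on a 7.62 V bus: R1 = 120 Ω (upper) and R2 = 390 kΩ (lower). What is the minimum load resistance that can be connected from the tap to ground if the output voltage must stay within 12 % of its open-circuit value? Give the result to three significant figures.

Output resistance R_th = R1‖R2 = (120 × 390000)/390100 = 120.0 Ω.
The fractional drop is R_th/(R_th + R_L); requiring this ≤ 0.120 gives R_L ≥ R_th(1/0.120 − 1) = 120.0 × 7.333 = 880 Ω.

R_L(min) ≈ 880 Ω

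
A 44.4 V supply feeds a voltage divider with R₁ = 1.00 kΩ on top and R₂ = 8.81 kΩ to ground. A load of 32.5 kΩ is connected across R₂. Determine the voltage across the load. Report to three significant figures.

The load sits in parallel with R₂: R₂‖R_L = (8.81 × 32.5) / (8.81 + 32.5) = 6.931 kΩ.
V_out = 44.4 × 6.931 / (1.00 + 6.931) = 44.4 × 6.931/7.931 = 38.8 V.

V_out ≈ 38.8 V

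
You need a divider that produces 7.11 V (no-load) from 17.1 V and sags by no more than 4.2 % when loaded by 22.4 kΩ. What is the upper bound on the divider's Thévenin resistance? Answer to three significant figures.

Loading drop = R_th/(R_th + R_L) ≤ 0.0420, so R_th ≤ R_L · ε/(1−ε) = 22.4 kΩ × 0.0420/0.9580 = 982 Ω.

R_th ≤ 982 Ω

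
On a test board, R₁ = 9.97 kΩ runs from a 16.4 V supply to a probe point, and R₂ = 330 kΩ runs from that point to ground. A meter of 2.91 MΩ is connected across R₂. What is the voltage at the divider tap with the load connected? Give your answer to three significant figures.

V_out ≈ 15.9 V

The load sits in parallel with R₂: R₂‖R_L = (330 × 2910) / (330 + 2910) = 296.4 kΩ.
V_out = 16.4 × 296.4 / (9.97 + 296.4) = 16.4 × 296.4/306.4 = 15.9 V.
(Unloaded it would have been 15.9 V.)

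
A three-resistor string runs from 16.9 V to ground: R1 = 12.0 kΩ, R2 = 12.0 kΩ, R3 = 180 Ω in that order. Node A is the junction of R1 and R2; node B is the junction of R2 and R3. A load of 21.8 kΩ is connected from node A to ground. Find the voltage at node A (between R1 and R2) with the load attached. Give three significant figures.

Below node A the series string R2+R3 = 12180 Ω sits in parallel with the 21800 Ω load: 7814 Ω.
V_A = 16.9 × 7814/(12000 + 7814) = 6.66 V.

V ≈ 6.66 V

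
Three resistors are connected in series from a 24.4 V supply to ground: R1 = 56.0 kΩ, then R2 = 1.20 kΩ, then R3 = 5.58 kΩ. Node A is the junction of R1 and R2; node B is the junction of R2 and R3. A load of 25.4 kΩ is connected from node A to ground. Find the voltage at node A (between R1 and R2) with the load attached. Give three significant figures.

V ≈ 2.13 V

Below node A the series string R2+R3 = 6.780 kΩ sits in parallel with the 25.4 kΩ load: 5.352 kΩ.
V_A = 24.4 × 5.352/(56.0 + 5.352) = 2.13 V.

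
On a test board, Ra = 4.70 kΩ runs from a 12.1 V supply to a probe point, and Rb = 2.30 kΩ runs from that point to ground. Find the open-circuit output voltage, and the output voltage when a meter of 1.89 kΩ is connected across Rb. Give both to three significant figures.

Unloaded: 3.98 V; loaded: 2.19 V

Open-circuit: V = 12.1 × 2.30/(4.70 + 2.30) = 3.98 V.
With the load, Rb becomes Rb‖R_L = 1.037 kΩ, so V = 12.1 × 1.037/5.737 = 2.19 V.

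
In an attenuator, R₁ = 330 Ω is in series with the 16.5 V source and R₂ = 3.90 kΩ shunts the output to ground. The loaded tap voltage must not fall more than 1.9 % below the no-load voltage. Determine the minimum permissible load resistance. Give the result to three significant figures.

Output resistance R_th = R₁‖R₂ = (330 × 3900)/4230 = 304.3 Ω.
The fractional drop is R_th/(R_th + R_L); requiring this ≤ 0.0190 gives R_L ≥ R_th(1/0.0190 − 1) = 304.3 × 51.63 = 15.7 kΩ.

R_L(min) ≈ 15.7 kΩ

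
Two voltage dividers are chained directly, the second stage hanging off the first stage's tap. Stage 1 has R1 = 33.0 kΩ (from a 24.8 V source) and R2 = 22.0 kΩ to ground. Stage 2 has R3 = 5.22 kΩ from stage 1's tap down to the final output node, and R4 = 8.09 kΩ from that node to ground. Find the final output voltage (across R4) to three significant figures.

V_out ≈ 3.03 V

Stage 2 presents R3+R4 = 13.31 kΩ as a load on stage 1's tap.
Stage 1's lower leg becomes R2‖(R3+R4) = 8.293 kΩ, so V_mid = 24.8 × 8.293/41.29 = 4.981 V.
Stage 2 is itself unloaded: V_out = V_mid × R4/(R3+R4) = 4.981 × 8.09/13.31 = 3.03 V.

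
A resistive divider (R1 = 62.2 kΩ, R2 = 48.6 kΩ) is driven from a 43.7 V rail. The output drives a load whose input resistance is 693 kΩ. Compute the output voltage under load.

V_out ≈ 18.4 V

The load sits in parallel with R2: R2‖R_L = (48.6 × 693) / (48.6 + 693) = 45.42 kΩ.
V_out = 43.7 × 45.42 / (62.2 + 45.42) = 43.7 × 45.42/107.6 = 18.4 V.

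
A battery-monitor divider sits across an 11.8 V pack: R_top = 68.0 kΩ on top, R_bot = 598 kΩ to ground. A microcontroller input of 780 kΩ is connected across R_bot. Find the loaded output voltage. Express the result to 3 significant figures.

The load sits in parallel with R_bot: R_bot‖R_L = (598 × 780) / (598 + 780) = 338.5 kΩ.
V_out = 11.8 × 338.5 / (68.0 + 338.5) = 11.8 × 338.5/406.5 = 9.83 V.

V_out ≈ 9.83 V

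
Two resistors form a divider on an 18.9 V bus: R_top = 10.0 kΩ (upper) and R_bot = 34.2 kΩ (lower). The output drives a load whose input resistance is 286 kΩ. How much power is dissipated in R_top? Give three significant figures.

P ≈ 2.17 mW

Total resistance from the source is R_top + (R_bot‖R_L) = 40.55 kΩ, so I = 18.9/40.55 kΩ = 0.4661 mA.
P = I²·R_top = (0.4661 mA)² × 10.0 kΩ = 2.17 mW.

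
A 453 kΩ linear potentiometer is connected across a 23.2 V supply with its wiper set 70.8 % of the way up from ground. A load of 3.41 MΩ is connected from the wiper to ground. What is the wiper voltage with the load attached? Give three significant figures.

V ≈ 16.0 V

The wiper splits the pot into (1−α)R = 132.3 kΩ above and αR = 320.7 kΩ below.
Lower section ‖ load = 293.2 kΩ.
V_wiper = 23.2 × 293.2/(132.3 + 293.2) = 16.0 V.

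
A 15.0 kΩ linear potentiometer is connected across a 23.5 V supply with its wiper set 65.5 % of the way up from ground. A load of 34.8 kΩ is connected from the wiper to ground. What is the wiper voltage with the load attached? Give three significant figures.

The wiper splits the pot into (1−α)R = 5.175 kΩ above and αR = 9.825 kΩ below.
Lower section ‖ load = 7.662 kΩ.
V_wiper = 23.5 × 7.662/(5.175 + 7.662) = 14.0 V.

V ≈ 14.0 V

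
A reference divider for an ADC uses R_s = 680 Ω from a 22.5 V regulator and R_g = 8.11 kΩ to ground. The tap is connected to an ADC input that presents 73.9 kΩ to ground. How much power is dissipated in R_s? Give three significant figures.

Total resistance from the source is R_s + (R_g‖R_L) = 7988 Ω, so I = 22.5/7988 Ω = 2.817 mA.
P = I²·R_s = (2.817 mA)² × 680 Ω = 5.40 mW.

P ≈ 5.40 mW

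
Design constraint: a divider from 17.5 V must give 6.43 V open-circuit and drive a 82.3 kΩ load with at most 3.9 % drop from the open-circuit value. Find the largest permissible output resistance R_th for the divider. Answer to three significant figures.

R_th ≤ 3.34 kΩ

Loading drop = R_th/(R_th + R_L) ≤ 0.0390, so R_th ≤ R_L · ε/(1−ε) = 82.3 kΩ × 0.0390/0.9610 = 3.34 kΩ.
(Any R1, R2 with R2/(R1+R2) = 0.367 and R1‖R2 ≤ 3.34 kΩ will meet the spec.)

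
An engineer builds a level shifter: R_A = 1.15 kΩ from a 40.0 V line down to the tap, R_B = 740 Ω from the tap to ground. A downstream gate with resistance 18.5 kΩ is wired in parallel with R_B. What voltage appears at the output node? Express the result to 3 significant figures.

V_out ≈ 15.3 V

The load sits in parallel with R_B: R_B‖R_L = (740 × 18500) / (740 + 18500) = 711.5 Ω.
V_out = 40.0 × 711.5 / (1150 + 711.5) = 40.0 × 711.5/1862 = 15.3 V.
(Unloaded it would have been 15.7 V.)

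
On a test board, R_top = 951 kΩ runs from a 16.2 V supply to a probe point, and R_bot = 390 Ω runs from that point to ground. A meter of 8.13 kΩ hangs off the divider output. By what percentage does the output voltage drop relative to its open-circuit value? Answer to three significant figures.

The divider's output (Thévenin) resistance is R_top‖R_bot = 389.8 Ω.
Fractional drop under load = R_th/(R_th + R_L) = 389.8 / (389.8 + 8130) = 0.04576.
So the output falls by 4.58 %.

4.58 %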